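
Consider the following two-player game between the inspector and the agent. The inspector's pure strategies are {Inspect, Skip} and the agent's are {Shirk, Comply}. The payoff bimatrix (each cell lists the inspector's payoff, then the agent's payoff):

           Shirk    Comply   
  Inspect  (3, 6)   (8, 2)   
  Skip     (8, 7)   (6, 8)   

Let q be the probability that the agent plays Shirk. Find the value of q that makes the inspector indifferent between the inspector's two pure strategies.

q = 2/7

The inspector's indifference between Inspect and Skip determines the agent's mixing probability q:
  the inspector's payoff from Inspect: q·3 + (1−q)·8 = -5q + 8
  the inspector's payoff from Skip: q·8 + (1−q)·6 = 2q + 6
  -5q + 8 = 2q + 6  ⇒  -7q = -2  ⇒  q = 2/7.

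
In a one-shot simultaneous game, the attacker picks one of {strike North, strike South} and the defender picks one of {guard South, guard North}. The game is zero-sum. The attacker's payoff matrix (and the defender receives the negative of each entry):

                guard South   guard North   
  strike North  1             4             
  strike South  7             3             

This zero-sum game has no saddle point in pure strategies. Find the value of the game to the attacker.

v = 25/7

In a mixed equilibrium the attacker is indifferent between strike North and strike South; this condition fixes q.
  the attacker's expected payoff from strike North: q·1 + (1−q)·4 = -3q + 4
  the attacker's expected payoff from strike South: q·7 + (1−q)·3 = 4q + 3
  -3q + 4 = 4q + 3  ⇒  -7q = -1  ⇒  q = 1/7.
The value is the attacker's expected payoff against this mix (using strike North): (1/7)·1 + (6/7)·4 = 25/7.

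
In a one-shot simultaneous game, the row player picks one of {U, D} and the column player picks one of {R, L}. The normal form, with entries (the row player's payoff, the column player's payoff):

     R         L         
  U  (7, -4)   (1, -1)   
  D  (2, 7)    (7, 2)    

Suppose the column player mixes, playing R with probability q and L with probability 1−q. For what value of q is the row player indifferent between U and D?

Set the row player's expected payoff from U equal to that from D:
  the row player's payoff from U: q·7 + (1−q)·1 = 6q + 1
  the row player's payoff from D: q·2 + (1−q)·7 = -5q + 7
  6q + 1 = -5q + 7  ⇒  11q = 6  ⇒  q = 6/11.

q = 6/11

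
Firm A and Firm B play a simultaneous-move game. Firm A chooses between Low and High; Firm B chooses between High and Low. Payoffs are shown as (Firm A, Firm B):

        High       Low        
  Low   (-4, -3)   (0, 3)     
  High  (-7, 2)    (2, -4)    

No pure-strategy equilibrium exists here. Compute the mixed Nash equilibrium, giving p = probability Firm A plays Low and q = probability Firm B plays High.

p = 1/2, q = 2/5

Firm B's indifference between High and Low determines Firm A's mixing probability p:
  Firm B's payoff to High: p·(-3) + (1−p)·2 = -5p + 2
  Firm B's payoff to Low: p·3 + (1−p)·(-4) = 7p - 4
  -5p + 2 = 7p - 4  ⇒  -12p = -6  ⇒  p = 1/2.
Firm B's mix must leave Firm A indifferent between Low and High.
  Firm A's expected payoff from Low: q·(-4) + (1−q)·0 = -4q
  Firm A's expected payoff from High: q·(-7) + (1−q)·2 = -9q + 2
  -4q = -9q + 2  ⇒  5q = 2  ⇒  q = 2/5.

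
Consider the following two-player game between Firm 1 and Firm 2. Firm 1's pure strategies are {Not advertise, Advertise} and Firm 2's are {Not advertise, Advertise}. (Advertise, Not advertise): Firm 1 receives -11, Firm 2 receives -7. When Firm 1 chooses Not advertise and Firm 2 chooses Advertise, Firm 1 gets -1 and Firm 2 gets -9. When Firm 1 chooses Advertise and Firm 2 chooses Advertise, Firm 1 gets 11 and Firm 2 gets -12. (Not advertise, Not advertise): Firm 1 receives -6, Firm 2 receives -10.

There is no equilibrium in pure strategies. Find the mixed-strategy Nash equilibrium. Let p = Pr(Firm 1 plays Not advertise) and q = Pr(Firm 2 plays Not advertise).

In a mixed equilibrium Firm 2 is indifferent between Not advertise and Advertise; this condition fixes p.
  Firm 2's payoff to Not advertise: p·(-10) + (1−p)·(-7) = -3p - 7
  Firm 2's payoff to Advertise: p·(-9) + (1−p)·(-12) = 3p - 12
  -3p - 7 = 3p - 12  ⇒  -6p = -5  ⇒  p = 5/6.
In a mixed equilibrium Firm 1 is indifferent between Not advertise and Advertise; this condition fixes q.
  Firm 1's payoff to Not advertise: q·(-6) + (1−q)·(-1) = -5q - 1
  Firm 1's payoff to Advertise: q·(-11) + (1−q)·11 = -22q + 11
  -5q - 1 = -22q + 11  ⇒  17q = 12  ⇒  q = 12/17.

p = 5/6, q = 12/17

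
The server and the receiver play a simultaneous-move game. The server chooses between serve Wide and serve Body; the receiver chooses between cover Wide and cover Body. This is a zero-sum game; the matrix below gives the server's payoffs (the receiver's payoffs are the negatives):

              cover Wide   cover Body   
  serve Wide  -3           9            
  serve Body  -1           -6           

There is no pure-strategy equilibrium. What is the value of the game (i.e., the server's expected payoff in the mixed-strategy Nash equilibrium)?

v = -27/17

The server's indifference between serve Wide and serve Body determines the receiver's mixing probability q:
  the server's payoff to serve Wide: q·(-3) + (1−q)·9 = -12q + 9
  the server's payoff to serve Body: q·(-1) + (1−q)·(-6) = 5q - 6
  -12q + 9 = 5q - 6  ⇒  -17q = -15  ⇒  q = 15/17.
The value is the server's expected payoff against this mix (using serve Wide): (15/17)·(-3) + (2/17)·9 = -27/17.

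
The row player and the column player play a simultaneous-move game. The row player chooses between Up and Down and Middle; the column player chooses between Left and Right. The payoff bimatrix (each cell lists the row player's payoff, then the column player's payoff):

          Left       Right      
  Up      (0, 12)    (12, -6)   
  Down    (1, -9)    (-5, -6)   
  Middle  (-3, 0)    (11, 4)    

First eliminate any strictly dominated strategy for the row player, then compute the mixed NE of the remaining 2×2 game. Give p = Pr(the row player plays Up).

p = 1/7

The row player's strategy Middle is strictly dominated by Up: 0 > -3 and 12 > 11. Eliminate Middle.
For the column player to be willing to mix, the column player must be indifferent between Left and Right, which pins down the row player's mix.
  the column player's expected payoff from Left: p·12 + (1−p)·(-9) = 21p - 9
  the column player's expected payoff from Right: p·(-6) + (1−p)·(-6) = -6
  21p - 9 = -6  ⇒  21p = 3  ⇒  p = 1/7.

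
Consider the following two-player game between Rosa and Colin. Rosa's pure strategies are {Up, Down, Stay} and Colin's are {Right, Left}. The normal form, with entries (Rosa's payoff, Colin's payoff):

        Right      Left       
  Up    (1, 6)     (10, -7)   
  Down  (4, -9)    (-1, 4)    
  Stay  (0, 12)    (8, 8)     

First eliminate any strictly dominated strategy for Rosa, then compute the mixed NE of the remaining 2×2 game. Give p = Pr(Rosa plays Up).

p = 1/2

Rosa's strategy Stay is strictly dominated by Up: 1 > 0 and 10 > 8. Eliminate Stay.
Rosa's mix must leave Colin indifferent between Right and Left.
  Colin's expected payoff from Right: p·6 + (1−p)·(-9) = 15p - 9
  Colin's expected payoff from Left: p·(-7) + (1−p)·4 = -11p + 4
  15p - 9 = -11p + 4  ⇒  26p = 13  ⇒  p = 1/2.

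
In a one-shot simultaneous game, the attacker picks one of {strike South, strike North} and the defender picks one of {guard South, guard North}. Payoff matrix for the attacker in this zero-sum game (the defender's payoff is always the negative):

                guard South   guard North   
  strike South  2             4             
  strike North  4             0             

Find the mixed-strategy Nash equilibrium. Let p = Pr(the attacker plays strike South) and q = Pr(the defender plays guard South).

The defender's indifference between guard South and guard North determines the attacker's mixing probability p:
  the defender's payoff to guard South: p·(-2) + (1−p)·(-4) = 2p - 4
  the defender's payoff to guard North: p·(-4) + (1−p)·0 = -4p
  2p - 4 = -4p  ⇒  6p = 4  ⇒  p = 2/3.
The defender's mix must leave the attacker indifferent between strike South and strike North.
  the attacker's payoff to strike South: q·2 + (1−q)·4 = -2q + 4
  the attacker's payoff to strike North: q·4 + (1−q)·0 = 4q
  -2q + 4 = 4q  ⇒  -6q = -4  ⇒  q = 2/3.

p = 2/3, q = 2/3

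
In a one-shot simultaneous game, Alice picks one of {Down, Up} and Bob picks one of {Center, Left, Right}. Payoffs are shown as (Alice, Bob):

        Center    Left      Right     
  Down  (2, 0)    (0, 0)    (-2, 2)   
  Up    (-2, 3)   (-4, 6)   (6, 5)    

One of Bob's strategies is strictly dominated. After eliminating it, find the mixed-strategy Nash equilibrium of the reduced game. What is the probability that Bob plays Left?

Bob's strategy Center is strictly dominated by Right: 2 > 0 and 5 > 3. Eliminate Center.
Bob's mix must leave Alice indifferent between Down and Up.
  Alice's payoff to Down: q·0 + (1−q)·(-2) = 2q - 2
  Alice's payoff to Up: q·(-4) + (1−q)·6 = -10q + 6
  2q - 2 = -10q + 6  ⇒  12q = 8  ⇒  q = 2/3.

q = 2/3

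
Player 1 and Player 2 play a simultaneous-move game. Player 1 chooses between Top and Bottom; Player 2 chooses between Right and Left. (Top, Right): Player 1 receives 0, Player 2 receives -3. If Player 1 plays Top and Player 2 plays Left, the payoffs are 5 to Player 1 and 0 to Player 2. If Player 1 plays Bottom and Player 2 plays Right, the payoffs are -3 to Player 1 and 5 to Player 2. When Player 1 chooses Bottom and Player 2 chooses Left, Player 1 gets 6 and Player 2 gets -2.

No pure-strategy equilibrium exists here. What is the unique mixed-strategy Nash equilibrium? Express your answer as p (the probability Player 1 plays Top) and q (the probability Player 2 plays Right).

In a mixed equilibrium Player 2 is indifferent between Right and Left; this condition fixes p.
  Player 2's payoff to Right: p·(-3) + (1−p)·5 = -8p + 5
  Player 2's payoff to Left: p·0 + (1−p)·(-2) = 2p - 2
  -8p + 5 = 2p - 2  ⇒  -10p = -7  ⇒  p = 7/10.
In a mixed equilibrium Player 1 is indifferent between Top and Bottom; this condition fixes q.
  Player 1's expected payoff from Top: q·0 + (1−q)·5 = -5q + 5
  Player 1's expected payoff from Bottom: q·(-3) + (1−q)·6 = -9q + 6
  -5q + 5 = -9q + 6  ⇒  4q = 1  ⇒  q = 1/4.

p = 7/10, q = 1/4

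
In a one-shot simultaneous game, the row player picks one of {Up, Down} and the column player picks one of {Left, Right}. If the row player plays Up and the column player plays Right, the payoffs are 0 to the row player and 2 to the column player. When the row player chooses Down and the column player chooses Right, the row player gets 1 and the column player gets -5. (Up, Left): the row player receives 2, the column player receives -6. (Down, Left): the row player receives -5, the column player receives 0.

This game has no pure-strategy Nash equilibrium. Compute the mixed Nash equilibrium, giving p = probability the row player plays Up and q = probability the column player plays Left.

p = 5/13, q = 1/8

Set the column player's expected payoff from Left equal to that from Right:
  the column player's payoff to Left: p·(-6) + (1−p)·0 = -6p
  the column player's payoff to Right: p·2 + (1−p)·(-5) = 7p - 5
  -6p = 7p - 5  ⇒  -13p = -5  ⇒  p = 5/13.
For the row player to be willing to mix, the row player must be indifferent between Up and Down, which pins down the column player's mix.
  the row player's payoff from Up: q·2 + (1−q)·0 = 2q
  the row player's payoff from Down: q·(-5) + (1−q)·1 = -6q + 1
  2q = -6q + 1  ⇒  8q = 1  ⇒  q = 1/8.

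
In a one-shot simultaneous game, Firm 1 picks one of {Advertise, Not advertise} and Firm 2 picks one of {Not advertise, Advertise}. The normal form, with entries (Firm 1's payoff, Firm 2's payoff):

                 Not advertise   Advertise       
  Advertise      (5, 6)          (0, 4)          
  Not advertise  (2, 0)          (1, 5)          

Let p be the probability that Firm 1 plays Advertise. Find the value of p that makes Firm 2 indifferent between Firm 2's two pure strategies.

p = 5/7

Set Firm 2's expected payoff from Not advertise equal to that from Advertise:
  Firm 2's payoff from Not advertise: p·6 + (1−p)·0 = 6p
  Firm 2's payoff from Advertise: p·4 + (1−p)·5 = -p + 5
  6p = -p + 5  ⇒  7p = 5  ⇒  p = 5/7.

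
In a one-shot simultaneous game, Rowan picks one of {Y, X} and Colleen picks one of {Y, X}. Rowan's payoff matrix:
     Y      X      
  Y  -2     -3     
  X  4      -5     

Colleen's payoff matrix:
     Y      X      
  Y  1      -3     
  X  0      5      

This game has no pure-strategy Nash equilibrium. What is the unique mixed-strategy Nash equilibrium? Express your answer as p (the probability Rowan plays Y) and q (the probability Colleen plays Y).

In a mixed equilibrium Colleen is indifferent between Y and X; this condition fixes p.
  Colleen's payoff from Y: p·1 + (1−p)·0 = p
  Colleen's payoff from X: p·(-3) + (1−p)·5 = -8p + 5
  p = -8p + 5  ⇒  9p = 5  ⇒  p = 5/9.
In a mixed equilibrium Rowan is indifferent between Y and X; this condition fixes q.
  Rowan's payoff from Y: q·(-2) + (1−q)·(-3) = q - 3
  Rowan's payoff from X: q·4 + (1−q)·(-5) = 9q - 5
  q - 3 = 9q - 5  ⇒  -8q = -2  ⇒  q = 1/4.

p = 5/9, q = 1/4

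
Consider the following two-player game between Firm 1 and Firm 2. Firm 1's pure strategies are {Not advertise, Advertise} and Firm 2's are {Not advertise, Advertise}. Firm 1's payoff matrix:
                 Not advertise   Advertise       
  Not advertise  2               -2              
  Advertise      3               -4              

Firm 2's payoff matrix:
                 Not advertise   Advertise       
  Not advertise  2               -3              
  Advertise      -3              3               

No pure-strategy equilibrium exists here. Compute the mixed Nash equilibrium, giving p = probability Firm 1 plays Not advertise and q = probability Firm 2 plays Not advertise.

p = 6/11, q = 2/3

In a mixed equilibrium Firm 2 is indifferent between Not advertise and Advertise; this condition fixes p.
  Firm 2's payoff to Not advertise: p·2 + (1−p)·(-3) = 5p - 3
  Firm 2's payoff to Advertise: p·(-3) + (1−p)·3 = -6p + 3
  5p - 3 = -6p + 3  ⇒  11p = 6  ⇒  p = 6/11.
Firm 1's indifference between Not advertise and Advertise determines Firm 2's mixing probability q:
  Firm 1's expected payoff from Not advertise: q·2 + (1−q)·(-2) = 4q - 2
  Firm 1's expected payoff from Advertise: q·3 + (1−q)·(-4) = 7q - 4
  4q - 2 = 7q - 4  ⇒  -3q = -2  ⇒  q = 2/3.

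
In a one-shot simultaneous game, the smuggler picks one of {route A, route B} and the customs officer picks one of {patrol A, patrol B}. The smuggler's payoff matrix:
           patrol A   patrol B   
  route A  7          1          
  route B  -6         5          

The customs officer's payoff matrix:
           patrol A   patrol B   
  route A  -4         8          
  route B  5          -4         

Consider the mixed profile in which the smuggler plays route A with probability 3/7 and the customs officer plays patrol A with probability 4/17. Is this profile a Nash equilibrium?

Yes

Check the customs officer's indifference given the smuggler's mix p = 3/7:
  payoff from patrol A = 8/7; payoff from patrol B = 8/7 — equal.
Check the smuggler's indifference given the customs officer's mix q = 4/17:
  payoff from route A = 41/17; payoff from route B = 41/17 — equal.
Both players are indifferent, so neither can profitably deviate.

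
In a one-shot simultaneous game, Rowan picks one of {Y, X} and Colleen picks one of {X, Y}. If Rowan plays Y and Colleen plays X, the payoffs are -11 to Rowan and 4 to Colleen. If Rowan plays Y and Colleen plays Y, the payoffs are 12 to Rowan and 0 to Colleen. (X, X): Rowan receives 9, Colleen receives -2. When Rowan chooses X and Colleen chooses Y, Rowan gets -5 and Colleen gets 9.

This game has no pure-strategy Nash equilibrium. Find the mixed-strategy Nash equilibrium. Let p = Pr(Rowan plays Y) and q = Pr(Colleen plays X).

p = 11/15, q = 17/37

Rowan's mix must leave Colleen indifferent between X and Y.
  Colleen's expected payoff from X: p·4 + (1−p)·(-2) = 6p - 2
  Colleen's expected payoff from Y: p·0 + (1−p)·9 = -9p + 9
  6p - 2 = -9p + 9  ⇒  15p = 11  ⇒  p = 11/15.
Colleen's mix must leave Rowan indifferent between Y and X.
  Rowan's expected payoff from Y: q·(-11) + (1−q)·12 = -23q + 12
  Rowan's expected payoff from X: q·9 + (1−q)·(-5) = 14q - 5
  -23q + 12 = 14q - 5  ⇒  -37q = -17  ⇒  q = 17/37.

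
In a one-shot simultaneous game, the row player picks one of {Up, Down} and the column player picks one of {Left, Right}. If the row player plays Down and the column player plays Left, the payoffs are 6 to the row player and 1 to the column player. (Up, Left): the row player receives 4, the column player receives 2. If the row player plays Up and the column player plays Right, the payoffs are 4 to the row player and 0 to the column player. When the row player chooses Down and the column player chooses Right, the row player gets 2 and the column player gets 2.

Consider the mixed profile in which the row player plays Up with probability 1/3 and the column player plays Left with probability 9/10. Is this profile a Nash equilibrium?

Given the column player's mix q = 9/10, the row player's payoff from Up is 4 but from Down is 28/5. The row player strictly prefers Down, so the row player would not mix.
So the proposed profile is not a Nash equilibrium.

No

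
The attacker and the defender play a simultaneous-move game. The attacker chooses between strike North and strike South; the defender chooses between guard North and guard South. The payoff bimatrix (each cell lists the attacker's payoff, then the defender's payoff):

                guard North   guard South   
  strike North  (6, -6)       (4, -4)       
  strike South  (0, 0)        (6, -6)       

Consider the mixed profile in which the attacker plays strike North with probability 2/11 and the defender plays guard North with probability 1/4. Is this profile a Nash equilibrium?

Given the attacker's mix p = 2/11, the defender's payoff from guard North is -12/11 but from guard South is -62/11. The defender strictly prefers guard North, so the defender would not mix.
So the proposed profile is not a Nash equilibrium.

No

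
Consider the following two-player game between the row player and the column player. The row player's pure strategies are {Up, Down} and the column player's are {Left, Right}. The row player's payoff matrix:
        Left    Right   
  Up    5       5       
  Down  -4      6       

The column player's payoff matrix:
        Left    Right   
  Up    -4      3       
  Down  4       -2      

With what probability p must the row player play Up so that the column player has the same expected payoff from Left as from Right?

Set the column player's expected payoff from Left equal to that from Right:
  the column player's payoff to Left: p·(-4) + (1−p)·4 = -8p + 4
  the column player's payoff to Right: p·3 + (1−p)·(-2) = 5p - 2
  -8p + 4 = 5p - 2  ⇒  -13p = -6  ⇒  p = 6/13.

p = 6/13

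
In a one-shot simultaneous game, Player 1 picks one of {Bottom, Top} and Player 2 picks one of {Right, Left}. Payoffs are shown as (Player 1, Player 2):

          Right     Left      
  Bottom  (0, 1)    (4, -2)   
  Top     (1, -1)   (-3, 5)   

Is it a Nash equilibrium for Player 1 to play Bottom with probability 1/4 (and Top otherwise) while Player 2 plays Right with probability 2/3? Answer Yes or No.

No

Given Player 1's mix p = 1/4, Player 2's payoff from Right is -1/2 but from Left is 13/4. Player 2 strictly prefers Left, so Player 2 would not mix.
So the proposed profile is not a Nash equilibrium.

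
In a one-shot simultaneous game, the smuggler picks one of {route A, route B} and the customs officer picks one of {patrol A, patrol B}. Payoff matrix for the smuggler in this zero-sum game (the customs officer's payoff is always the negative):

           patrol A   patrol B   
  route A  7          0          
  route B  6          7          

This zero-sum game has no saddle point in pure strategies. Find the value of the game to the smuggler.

Set the smuggler's expected payoff from route A equal to that from route B:
  the smuggler's payoff from route A: q·7 + (1−q)·0 = 7q
  the smuggler's payoff from route B: q·6 + (1−q)·7 = -q + 7
  7q = -q + 7  ⇒  8q = 7  ⇒  q = 7/8.
The value is the smuggler's expected payoff against this mix (using route A): (7/8)·7 + (1/8)·0 = 49/8.

v = 49/8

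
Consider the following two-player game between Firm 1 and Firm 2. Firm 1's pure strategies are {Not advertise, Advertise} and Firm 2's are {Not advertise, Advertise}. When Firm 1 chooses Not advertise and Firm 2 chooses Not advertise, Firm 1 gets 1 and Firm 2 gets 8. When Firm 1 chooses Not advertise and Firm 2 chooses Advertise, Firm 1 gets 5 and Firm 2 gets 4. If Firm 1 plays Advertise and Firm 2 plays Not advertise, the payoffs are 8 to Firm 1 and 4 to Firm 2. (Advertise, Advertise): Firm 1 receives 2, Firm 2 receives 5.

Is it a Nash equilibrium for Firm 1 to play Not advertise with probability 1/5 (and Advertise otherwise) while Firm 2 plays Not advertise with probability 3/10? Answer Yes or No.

Check Firm 2's indifference given Firm 1's mix p = 1/5:
  payoff from Not advertise = 24/5; payoff from Advertise = 24/5 — equal.
Check Firm 1's indifference given Firm 2's mix q = 3/10:
  payoff from Not advertise = 19/5; payoff from Advertise = 19/5 — equal.
Both players are indifferent, so neither can profitably deviate.

Yes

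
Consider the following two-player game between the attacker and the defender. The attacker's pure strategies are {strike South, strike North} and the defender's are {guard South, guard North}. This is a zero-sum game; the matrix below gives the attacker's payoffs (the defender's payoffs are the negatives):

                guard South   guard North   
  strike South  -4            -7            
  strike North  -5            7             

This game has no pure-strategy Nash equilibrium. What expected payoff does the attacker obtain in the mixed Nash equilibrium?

-21/5

In a mixed equilibrium the attacker is indifferent between strike South and strike North; this condition fixes q.
  the attacker's payoff from strike South: q·(-4) + (1−q)·(-7) = 3q - 7
  the attacker's payoff from strike North: q·(-5) + (1−q)·7 = -12q + 7
  3q - 7 = -12q + 7  ⇒  15q = 14  ⇒  q = 14/15.
At equilibrium the attacker is indifferent across rows, so the attacker's payoff equals the payoff from strike South: (14/15)·(-4) + (1/15)·(-7) = -21/5.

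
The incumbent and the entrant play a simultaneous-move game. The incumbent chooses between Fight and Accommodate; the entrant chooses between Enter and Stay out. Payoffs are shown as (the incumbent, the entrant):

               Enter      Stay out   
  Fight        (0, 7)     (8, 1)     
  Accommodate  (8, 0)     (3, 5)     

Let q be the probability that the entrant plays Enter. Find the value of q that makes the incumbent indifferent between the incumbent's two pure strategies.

q = 5/13

For the incumbent to be willing to mix, the incumbent must be indifferent between Fight and Accommodate, which pins down the entrant's mix.
  the incumbent's expected payoff from Fight: q·0 + (1−q)·8 = -8q + 8
  the incumbent's expected payoff from Accommodate: q·8 + (1−q)·3 = 5q + 3
  -8q + 8 = 5q + 3  ⇒  -13q = -5  ⇒  q = 5/13.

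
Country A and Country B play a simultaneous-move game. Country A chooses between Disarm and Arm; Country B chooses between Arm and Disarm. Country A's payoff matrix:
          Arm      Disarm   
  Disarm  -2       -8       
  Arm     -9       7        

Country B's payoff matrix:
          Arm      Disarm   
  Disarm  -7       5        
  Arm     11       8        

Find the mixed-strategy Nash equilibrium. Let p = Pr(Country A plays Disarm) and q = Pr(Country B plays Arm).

For Country B to be willing to mix, Country B must be indifferent between Arm and Disarm, which pins down Country A's mix.
  Country B's payoff to Arm: p·(-7) + (1−p)·11 = -18p + 11
  Country B's payoff to Disarm: p·5 + (1−p)·8 = -3p + 8
  -18p + 11 = -3p + 8  ⇒  -15p = -3  ⇒  p = 1/5.
Country A's indifference between Disarm and Arm determines Country B's mixing probability q:
  Country A's payoff to Disarm: q·(-2) + (1−q)·(-8) = 6q - 8
  Country A's payoff to Arm: q·(-9) + (1−q)·7 = -16q + 7
  6q - 8 = -16q + 7  ⇒  22q = 15  ⇒  q = 15/22.

p = 1/5, q = 15/22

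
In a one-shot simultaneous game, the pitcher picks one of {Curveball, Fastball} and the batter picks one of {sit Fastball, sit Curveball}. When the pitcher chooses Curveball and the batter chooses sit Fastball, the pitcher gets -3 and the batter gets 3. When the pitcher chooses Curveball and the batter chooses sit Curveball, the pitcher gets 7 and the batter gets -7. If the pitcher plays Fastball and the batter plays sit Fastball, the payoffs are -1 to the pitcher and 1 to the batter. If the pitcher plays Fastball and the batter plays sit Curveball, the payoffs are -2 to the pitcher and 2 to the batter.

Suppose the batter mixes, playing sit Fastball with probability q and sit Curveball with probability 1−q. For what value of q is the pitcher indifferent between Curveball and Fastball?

Set the pitcher's expected payoff from Curveball equal to that from Fastball:
  the pitcher's payoff from Curveball: q·(-3) + (1−q)·7 = -10q + 7
  the pitcher's payoff from Fastball: q·(-1) + (1−q)·(-2) = q - 2
  -10q + 7 = q - 2  ⇒  -11q = -9  ⇒  q = 9/11.

q = 9/11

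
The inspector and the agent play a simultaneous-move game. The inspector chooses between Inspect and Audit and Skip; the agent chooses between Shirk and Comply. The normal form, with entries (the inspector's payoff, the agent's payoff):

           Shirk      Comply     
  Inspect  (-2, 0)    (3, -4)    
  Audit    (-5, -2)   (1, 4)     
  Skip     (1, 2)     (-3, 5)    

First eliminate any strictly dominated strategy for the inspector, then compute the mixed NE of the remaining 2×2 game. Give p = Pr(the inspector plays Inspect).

p = 3/7

The inspector's strategy Audit is strictly dominated by Inspect: -2 > -5 and 3 > 1. Eliminate Audit.
In a mixed equilibrium the agent is indifferent between Shirk and Comply; this condition fixes p.
  the agent's payoff from Shirk: p·0 + (1−p)·2 = -2p + 2
  the agent's payoff from Comply: p·(-4) + (1−p)·5 = -9p + 5
  -2p + 2 = -9p + 5  ⇒  7p = 3  ⇒  p = 3/7.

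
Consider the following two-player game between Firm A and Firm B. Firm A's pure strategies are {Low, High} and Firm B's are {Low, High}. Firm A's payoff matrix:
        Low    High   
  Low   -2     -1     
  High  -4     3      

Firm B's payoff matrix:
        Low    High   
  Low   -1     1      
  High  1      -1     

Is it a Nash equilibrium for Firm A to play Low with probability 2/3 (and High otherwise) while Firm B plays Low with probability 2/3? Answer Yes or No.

Given Firm A's mix p = 2/3, Firm B's payoff from Low is -1/3 but from High is 1/3. Firm B strictly prefers High, so Firm B would not mix.
So the proposed profile is not a Nash equilibrium.

No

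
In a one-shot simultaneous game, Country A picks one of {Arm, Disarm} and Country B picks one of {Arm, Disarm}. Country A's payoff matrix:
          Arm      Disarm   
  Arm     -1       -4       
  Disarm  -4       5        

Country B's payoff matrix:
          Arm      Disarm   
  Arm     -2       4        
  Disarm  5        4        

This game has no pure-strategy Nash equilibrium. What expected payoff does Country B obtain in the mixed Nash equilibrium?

4

Set Country B's expected payoff from Arm equal to that from Disarm:
  Country B's expected payoff from Arm: p·(-2) + (1−p)·5 = -7p + 5
  Country B's expected payoff from Disarm: p·4 + (1−p)·4 = 4
  -7p + 5 = 4  ⇒  -7p = -1  ⇒  p = 1/7.
At equilibrium Country B is indifferent across columns, so Country B's payoff equals the payoff from Arm: (1/7)·(-2) + (6/7)·5 = 4.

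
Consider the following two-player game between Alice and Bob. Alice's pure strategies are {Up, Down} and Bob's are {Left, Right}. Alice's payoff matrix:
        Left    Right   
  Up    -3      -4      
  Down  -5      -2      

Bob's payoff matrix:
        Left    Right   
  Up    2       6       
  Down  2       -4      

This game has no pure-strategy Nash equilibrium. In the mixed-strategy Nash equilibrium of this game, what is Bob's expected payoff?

In a mixed equilibrium Bob is indifferent between Left and Right; this condition fixes p.
  Bob's expected payoff from Left: p·2 + (1−p)·2 = 2
  Bob's expected payoff from Right: p·6 + (1−p)·(-4) = 10p - 4
  2 = 10p - 4  ⇒  -10p = -6  ⇒  p = 3/5.
At equilibrium Bob is indifferent across columns, so Bob's payoff equals the payoff from Left: (3/5)·2 + (2/5)·2 = 2.

2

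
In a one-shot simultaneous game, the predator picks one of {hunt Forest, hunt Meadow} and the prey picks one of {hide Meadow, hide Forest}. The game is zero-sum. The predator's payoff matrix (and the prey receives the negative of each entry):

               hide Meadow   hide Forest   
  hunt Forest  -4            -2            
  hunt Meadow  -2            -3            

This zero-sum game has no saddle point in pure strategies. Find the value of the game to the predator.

The predator's indifference between hunt Forest and hunt Meadow determines the prey's mixing probability q:
  the predator's payoff from hunt Forest: q·(-4) + (1−q)·(-2) = -2q - 2
  the predator's payoff from hunt Meadow: q·(-2) + (1−q)·(-3) = q - 3
  -2q - 2 = q - 3  ⇒  -3q = -1  ⇒  q = 1/3.
The value is the predator's expected payoff against this mix (using hunt Forest): (1/3)·(-4) + (2/3)·(-2) = -8/3.

v = -8/3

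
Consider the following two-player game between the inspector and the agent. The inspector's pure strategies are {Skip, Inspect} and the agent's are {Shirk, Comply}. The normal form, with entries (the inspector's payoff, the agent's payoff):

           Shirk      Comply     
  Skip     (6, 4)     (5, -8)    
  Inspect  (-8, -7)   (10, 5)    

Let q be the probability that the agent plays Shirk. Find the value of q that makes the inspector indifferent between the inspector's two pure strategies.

The agent's mix must leave the inspector indifferent between Skip and Inspect.
  the inspector's expected payoff from Skip: q·6 + (1−q)·5 = q + 5
  the inspector's expected payoff from Inspect: q·(-8) + (1−q)·10 = -18q + 10
  q + 5 = -18q + 10  ⇒  19q = 5  ⇒  q = 5/19.

q = 5/19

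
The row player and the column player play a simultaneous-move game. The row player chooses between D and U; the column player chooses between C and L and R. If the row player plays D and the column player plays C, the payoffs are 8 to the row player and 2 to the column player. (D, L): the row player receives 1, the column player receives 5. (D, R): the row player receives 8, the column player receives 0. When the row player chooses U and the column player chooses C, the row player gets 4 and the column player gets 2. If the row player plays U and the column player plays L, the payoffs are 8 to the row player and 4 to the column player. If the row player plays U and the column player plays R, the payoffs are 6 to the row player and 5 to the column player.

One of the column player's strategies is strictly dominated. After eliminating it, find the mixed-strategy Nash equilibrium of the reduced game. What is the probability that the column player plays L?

The column player's strategy C is strictly dominated by L: 5 > 2 and 4 > 2. Eliminate C.
In a mixed equilibrium the row player is indifferent between D and U; this condition fixes q.
  the row player's payoff to D: q·1 + (1−q)·8 = -7q + 8
  the row player's payoff to U: q·8 + (1−q)·6 = 2q + 6
  -7q + 8 = 2q + 6  ⇒  -9q = -2  ⇒  q = 2/9.

q = 2/9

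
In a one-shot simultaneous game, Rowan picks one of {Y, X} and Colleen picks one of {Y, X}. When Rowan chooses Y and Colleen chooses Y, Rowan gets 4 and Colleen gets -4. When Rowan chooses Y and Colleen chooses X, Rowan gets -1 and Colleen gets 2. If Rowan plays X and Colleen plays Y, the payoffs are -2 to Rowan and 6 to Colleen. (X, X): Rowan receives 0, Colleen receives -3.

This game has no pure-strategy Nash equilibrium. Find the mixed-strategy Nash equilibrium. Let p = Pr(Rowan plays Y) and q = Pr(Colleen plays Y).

For Colleen to be willing to mix, Colleen must be indifferent between Y and X, which pins down Rowan's mix.
  Colleen's payoff to Y: p·(-4) + (1−p)·6 = -10p + 6
  Colleen's payoff to X: p·2 + (1−p)·(-3) = 5p - 3
  -10p + 6 = 5p - 3  ⇒  -15p = -9  ⇒  p = 3/5.
In a mixed equilibrium Rowan is indifferent between Y and X; this condition fixes q.
  Rowan's payoff to Y: q·4 + (1−q)·(-1) = 5q - 1
  Rowan's payoff to X: q·(-2) + (1−q)·0 = -2q
  5q - 1 = -2q  ⇒  7q = 1  ⇒  q = 1/7.

p = 3/5, q = 1/7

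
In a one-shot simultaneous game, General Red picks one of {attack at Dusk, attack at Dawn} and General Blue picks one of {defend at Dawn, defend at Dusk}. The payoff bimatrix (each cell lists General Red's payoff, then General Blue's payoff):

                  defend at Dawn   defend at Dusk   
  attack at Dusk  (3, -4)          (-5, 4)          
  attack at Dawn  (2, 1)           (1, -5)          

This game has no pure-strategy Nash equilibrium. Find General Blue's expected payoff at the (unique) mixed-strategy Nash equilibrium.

General Red's mix must leave General Blue indifferent between defend at Dawn and defend at Dusk.
  General Blue's expected payoff from defend at Dawn: p·(-4) + (1−p)·1 = -5p + 1
  General Blue's expected payoff from defend at Dusk: p·4 + (1−p)·(-5) = 9p - 5
  -5p + 1 = 9p - 5  ⇒  -14p = -6  ⇒  p = 3/7.
At equilibrium General Blue is indifferent across columns, so General Blue's payoff equals the payoff from defend at Dawn: (3/7)·(-4) + (4/7)·1 = -8/7.

-8/7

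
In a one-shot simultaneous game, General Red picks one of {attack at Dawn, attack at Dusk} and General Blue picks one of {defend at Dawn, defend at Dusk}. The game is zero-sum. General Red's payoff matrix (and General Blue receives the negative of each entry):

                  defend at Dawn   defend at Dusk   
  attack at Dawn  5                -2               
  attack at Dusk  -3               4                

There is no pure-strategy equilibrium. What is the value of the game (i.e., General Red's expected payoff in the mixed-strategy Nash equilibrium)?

v = 1

Set General Red's expected payoff from attack at Dawn equal to that from attack at Dusk:
  General Red's expected payoff from attack at Dawn: q·5 + (1−q)·(-2) = 7q - 2
  General Red's expected payoff from attack at Dusk: q·(-3) + (1−q)·4 = -7q + 4
  7q - 2 = -7q + 4  ⇒  14q = 6  ⇒  q = 3/7.
The value is General Red's expected payoff against this mix (using attack at Dawn): (3/7)·5 + (4/7)·(-2) = 1.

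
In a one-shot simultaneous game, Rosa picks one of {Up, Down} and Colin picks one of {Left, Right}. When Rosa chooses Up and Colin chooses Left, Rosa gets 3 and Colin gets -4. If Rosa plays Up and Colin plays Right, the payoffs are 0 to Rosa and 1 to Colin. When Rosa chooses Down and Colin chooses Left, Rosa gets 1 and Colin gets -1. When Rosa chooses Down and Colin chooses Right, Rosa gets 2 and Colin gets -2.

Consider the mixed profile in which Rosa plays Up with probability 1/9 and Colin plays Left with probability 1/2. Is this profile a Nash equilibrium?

No

Given Rosa's mix p = 1/9, Colin's payoff from Left is -4/3 but from Right is -5/3. Colin strictly prefers Left, so Colin would not mix.
So the proposed profile is not a Nash equilibrium.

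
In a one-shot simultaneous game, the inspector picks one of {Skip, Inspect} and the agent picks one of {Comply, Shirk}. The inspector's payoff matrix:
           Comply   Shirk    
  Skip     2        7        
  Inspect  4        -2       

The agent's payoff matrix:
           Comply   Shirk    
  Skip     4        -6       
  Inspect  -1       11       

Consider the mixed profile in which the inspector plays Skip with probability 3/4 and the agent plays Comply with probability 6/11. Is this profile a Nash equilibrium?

No

Given the inspector's mix p = 3/4, the agent's payoff from Comply is 11/4 but from Shirk is -7/4. The agent strictly prefers Comply, so the agent would not mix.
So the proposed profile is not a Nash equilibrium.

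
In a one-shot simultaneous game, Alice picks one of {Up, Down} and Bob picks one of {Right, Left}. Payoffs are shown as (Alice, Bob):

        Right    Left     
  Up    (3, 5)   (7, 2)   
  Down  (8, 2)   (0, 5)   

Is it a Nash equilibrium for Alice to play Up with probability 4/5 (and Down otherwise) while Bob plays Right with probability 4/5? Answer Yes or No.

No

Given Alice's mix p = 4/5, Bob's payoff from Right is 22/5 but from Left is 13/5. Bob strictly prefers Right, so Bob would not mix.
So the proposed profile is not a Nash equilibrium.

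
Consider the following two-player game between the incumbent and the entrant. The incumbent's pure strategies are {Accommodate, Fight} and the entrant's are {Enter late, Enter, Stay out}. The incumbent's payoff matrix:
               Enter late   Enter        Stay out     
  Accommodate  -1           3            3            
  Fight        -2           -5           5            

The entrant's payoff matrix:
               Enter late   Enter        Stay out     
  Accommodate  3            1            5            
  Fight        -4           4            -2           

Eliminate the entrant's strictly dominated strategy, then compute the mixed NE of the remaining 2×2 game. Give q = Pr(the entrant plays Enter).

q = 1/5

The entrant's strategy Enter late is strictly dominated by Stay out: 5 > 3 and -2 > -4. Eliminate Enter late.
Set the incumbent's expected payoff from Accommodate equal to that from Fight:
  the incumbent's payoff to Accommodate: q·3 + (1−q)·3 = 3
  the incumbent's payoff to Fight: q·(-5) + (1−q)·5 = -10q + 5
  3 = -10q + 5  ⇒  10q = 2  ⇒  q = 1/5.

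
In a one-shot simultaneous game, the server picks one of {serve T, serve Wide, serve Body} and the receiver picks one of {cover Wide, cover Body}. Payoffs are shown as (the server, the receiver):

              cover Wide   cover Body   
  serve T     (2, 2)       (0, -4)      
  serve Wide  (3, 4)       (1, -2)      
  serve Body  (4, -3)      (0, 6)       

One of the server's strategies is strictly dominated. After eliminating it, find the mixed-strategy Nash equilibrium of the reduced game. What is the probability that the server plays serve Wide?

p = 3/5

The server's strategy serve T is strictly dominated by serve Wide: 3 > 2 and 1 > 0. Eliminate serve T.
The receiver's indifference between cover Wide and cover Body determines the server's mixing probability p:
  the receiver's payoff to cover Wide: p·4 + (1−p)·(-3) = 7p - 3
  the receiver's payoff to cover Body: p·(-2) + (1−p)·6 = -8p + 6
  7p - 3 = -8p + 6  ⇒  15p = 9  ⇒  p = 3/5.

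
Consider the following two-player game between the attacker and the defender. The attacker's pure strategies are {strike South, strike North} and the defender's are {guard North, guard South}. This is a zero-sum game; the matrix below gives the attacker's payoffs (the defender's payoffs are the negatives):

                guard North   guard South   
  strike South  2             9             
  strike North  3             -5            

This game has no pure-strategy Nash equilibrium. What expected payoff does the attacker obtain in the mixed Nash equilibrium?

For the attacker to be willing to mix, the attacker must be indifferent between strike South and strike North, which pins down the defender's mix.
  the attacker's payoff from strike South: q·2 + (1−q)·9 = -7q + 9
  the attacker's payoff from strike North: q·3 + (1−q)·(-5) = 8q - 5
  -7q + 9 = 8q - 5  ⇒  -15q = -14  ⇒  q = 14/15.
At equilibrium the attacker is indifferent across rows, so the attacker's payoff equals the payoff from strike South: (14/15)·2 + (1/15)·9 = 37/15.

37/15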